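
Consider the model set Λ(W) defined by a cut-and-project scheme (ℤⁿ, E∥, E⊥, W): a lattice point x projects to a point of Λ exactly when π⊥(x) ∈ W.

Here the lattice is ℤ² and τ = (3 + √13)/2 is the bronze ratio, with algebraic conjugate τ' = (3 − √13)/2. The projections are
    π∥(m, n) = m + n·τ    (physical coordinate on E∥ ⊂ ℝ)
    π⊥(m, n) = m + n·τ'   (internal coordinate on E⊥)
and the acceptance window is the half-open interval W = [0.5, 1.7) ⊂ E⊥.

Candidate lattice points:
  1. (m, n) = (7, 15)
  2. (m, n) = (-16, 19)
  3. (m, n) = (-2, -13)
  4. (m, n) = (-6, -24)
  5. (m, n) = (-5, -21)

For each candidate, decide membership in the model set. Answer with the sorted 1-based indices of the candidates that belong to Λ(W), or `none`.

4, 5

Numerically τ ≈ 3.30278 and τ' = −1/τ ≈ -0.30278.
#1 (7,15): internal coord 7 + (15)·τ' = +2.45837; +2.45837 ∉ [0.5, 1.7) → out
#2 (-16,19): internal coord -16 + (19)·τ' = -21.75274; -21.75274 ∉ [0.5, 1.7) → out
#3 (-2,-13): internal coord -2 + (-13)·τ' = +1.93608; +1.93608 ∉ [0.5, 1.7) → out
#4 (-6,-24): internal coord -6 + (-24)·τ' = +1.26662; +1.26662 ∈ [0.5, 1.7) → IN Λ
#5 (-5,-21): internal coord -5 + (-21)·τ' = +1.35829; +1.35829 ∈ [0.5, 1.7) → IN Λ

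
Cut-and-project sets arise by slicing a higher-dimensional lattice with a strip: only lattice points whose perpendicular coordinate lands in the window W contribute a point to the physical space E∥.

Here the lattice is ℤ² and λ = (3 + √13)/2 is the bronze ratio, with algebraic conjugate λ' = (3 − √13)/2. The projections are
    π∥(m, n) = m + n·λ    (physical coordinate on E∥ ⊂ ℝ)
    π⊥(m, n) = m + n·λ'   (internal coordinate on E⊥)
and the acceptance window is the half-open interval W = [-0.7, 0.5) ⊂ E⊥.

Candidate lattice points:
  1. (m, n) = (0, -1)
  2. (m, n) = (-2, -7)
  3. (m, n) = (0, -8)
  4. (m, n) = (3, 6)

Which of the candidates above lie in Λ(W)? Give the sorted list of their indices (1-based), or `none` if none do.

Numerically λ ≈ 3.30278 and λ' = −1/λ ≈ -0.30278.
candidate 1: (m,n)=(0,-1) → π∥ = 0-1·λ ≈ -3.30278, π⊥ = 0-1·λ' ≈ 0.30278 ∈ [-0.7, 0.5) ⇒ IN Λ
candidate 2: (m,n)=(-2,-7) → π∥ = -2-7·λ ≈ -25.11943, π⊥ = -2-7·λ' ≈ 0.11943 ∈ [-0.7, 0.5) ⇒ IN Λ
candidate 3: (m,n)=(0,-8) → π∥ = 0-8·λ ≈ -26.42221, π⊥ = 0-8·λ' ≈ 2.42221 ∉ [-0.7, 0.5) ⇒ out
candidate 4: (m,n)=(3,6) → π∥ = 3+6·λ ≈ 22.81665, π⊥ = 3+6·λ' ≈ 1.18335 ∉ [-0.7, 0.5) ⇒ out

1, 2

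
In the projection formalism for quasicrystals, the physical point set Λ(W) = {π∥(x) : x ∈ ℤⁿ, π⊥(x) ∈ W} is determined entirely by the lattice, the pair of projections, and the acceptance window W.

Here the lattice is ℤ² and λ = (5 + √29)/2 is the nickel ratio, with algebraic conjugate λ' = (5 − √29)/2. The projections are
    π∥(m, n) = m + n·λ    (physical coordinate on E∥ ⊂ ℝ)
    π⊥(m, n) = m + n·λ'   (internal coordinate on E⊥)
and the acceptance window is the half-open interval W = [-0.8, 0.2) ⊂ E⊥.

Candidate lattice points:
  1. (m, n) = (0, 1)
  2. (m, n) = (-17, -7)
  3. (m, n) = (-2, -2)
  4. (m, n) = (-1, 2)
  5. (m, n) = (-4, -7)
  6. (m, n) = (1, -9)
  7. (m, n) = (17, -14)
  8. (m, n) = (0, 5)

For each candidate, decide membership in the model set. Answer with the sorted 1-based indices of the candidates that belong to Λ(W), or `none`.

λ' = (5−√29)/2 ≈ -0.1926.
candidate 1: (m,n)=(0,1) → π∥ = 0+1·λ ≈ 5.1926, π⊥ = 0+1·λ' ≈ -0.1926 ∈ [-0.8, 0.2) ⇒ IN Λ
candidate 2: (m,n)=(-17,-7) → π∥ = -17-7·λ ≈ -53.3481, π⊥ = -17-7·λ' ≈ -15.6519 ∉ [-0.8, 0.2) ⇒ out
candidate 3: (m,n)=(-2,-2) → π∥ = -2-2·λ ≈ -12.3852, π⊥ = -2-2·λ' ≈ -1.6148 ∉ [-0.8, 0.2) ⇒ out
candidate 4: (m,n)=(-1,2) → π∥ = -1+2·λ ≈ 9.3852, π⊥ = -1+2·λ' ≈ -1.3852 ∉ [-0.8, 0.2) ⇒ out
candidate 5: (m,n)=(-4,-7) → π∥ = -4-7·λ ≈ -40.3481, π⊥ = -4-7·λ' ≈ -2.6519 ∉ [-0.8, 0.2) ⇒ out
candidate 6: (m,n)=(1,-9) → π∥ = 1-9·λ ≈ -45.7332, π⊥ = 1-9·λ' ≈ 2.7332 ∉ [-0.8, 0.2) ⇒ out
candidate 7: (m,n)=(17,-14) → π∥ = 17-14·λ ≈ -55.6962, π⊥ = 17-14·λ' ≈ 19.6962 ∉ [-0.8, 0.2) ⇒ out
candidate 8: (m,n)=(0,5) → π∥ = 0+5·λ ≈ 25.9629, π⊥ = 0+5·λ' ≈ -0.9629 ∉ [-0.8, 0.2) ⇒ out

1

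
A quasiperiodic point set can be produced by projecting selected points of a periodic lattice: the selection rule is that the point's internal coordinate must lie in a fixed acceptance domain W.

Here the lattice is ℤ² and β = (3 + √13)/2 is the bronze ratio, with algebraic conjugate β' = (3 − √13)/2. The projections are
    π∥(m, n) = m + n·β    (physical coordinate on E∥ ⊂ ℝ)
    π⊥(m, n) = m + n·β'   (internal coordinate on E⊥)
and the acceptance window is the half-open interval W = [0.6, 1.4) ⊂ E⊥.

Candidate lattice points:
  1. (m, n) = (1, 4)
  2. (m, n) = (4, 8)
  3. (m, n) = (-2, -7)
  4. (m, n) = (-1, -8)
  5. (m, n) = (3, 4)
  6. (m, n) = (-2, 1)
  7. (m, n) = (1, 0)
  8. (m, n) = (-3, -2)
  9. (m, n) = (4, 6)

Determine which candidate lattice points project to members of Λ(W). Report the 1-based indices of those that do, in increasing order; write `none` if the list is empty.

7

β' = (3−√13)/2 ≈ -0.30278.
[1] lift (1,4): star map gives -0.21110; window check 0.6 ≤ -0.21110 < 1.4 is false → out
[2] lift (4,8): star map gives 1.57779; window check 0.6 ≤ 1.57779 < 1.4 is false → out
[3] lift (-2,-7): star map gives 0.11943; window check 0.6 ≤ 0.11943 < 1.4 is false → out
[4] lift (-1,-8): star map gives 1.42221; window check 0.6 ≤ 1.42221 < 1.4 is false → out
[5] lift (3,4): star map gives 1.78890; window check 0.6 ≤ 1.78890 < 1.4 is false → out
[6] lift (-2,1): star map gives -2.30278; window check 0.6 ≤ -2.30278 < 1.4 is false → out
[7] lift (1,0): star map gives 1.00000; window check 0.6 ≤ 1.00000 < 1.4 is true → IN Λ
[8] lift (-3,-2): star map gives -2.39445; window check 0.6 ≤ -2.39445 < 1.4 is false → out
[9] lift (4,6): star map gives 2.18335; window check 0.6 ≤ 2.18335 < 1.4 is false → out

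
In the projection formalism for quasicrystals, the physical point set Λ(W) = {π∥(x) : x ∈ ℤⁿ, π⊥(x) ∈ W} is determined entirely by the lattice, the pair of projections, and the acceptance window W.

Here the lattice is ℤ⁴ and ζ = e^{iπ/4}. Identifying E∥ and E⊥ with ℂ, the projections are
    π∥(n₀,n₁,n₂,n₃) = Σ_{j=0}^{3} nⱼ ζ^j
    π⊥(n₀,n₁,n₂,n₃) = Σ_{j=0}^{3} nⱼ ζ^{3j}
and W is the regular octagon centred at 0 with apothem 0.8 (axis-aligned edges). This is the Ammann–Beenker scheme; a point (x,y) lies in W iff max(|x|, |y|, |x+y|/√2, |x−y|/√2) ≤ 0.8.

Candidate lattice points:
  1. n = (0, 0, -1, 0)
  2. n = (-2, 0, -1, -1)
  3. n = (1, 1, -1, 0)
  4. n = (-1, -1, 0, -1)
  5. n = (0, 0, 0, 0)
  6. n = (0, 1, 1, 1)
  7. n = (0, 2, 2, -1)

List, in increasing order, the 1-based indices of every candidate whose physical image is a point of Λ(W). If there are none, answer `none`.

Internal map: ζ^{3j} for j=0..3 gives (1,0), (−√2/2,√2/2), (0,−1), (√2/2,√2/2).
candidate 1: n = (0, 0, -1, 0) → π⊥ ≈ (+0.000000, +1.000000); max(|x|,|y|,|x±y|/√2) = 1.000000 > 0.8 ⇒ ∉ W
candidate 2: n = (-2, 0, -1, -1) → π⊥ ≈ (-2.707107, +0.292893); max(|x|,|y|,|x±y|/√2) = 2.707107 > 0.8 ⇒ ∉ W
candidate 3: n = (1, 1, -1, 0) → π⊥ ≈ (+0.292893, +1.707107); max(|x|,|y|,|x±y|/√2) = 1.707107 > 0.8 ⇒ ∉ W
candidate 4: n = (-1, -1, 0, -1) → π⊥ ≈ (-1.000000, -1.414214); max(|x|,|y|,|x±y|/√2) = 1.707107 > 0.8 ⇒ ∉ W
candidate 5: n = (0, 0, 0, 0) → π⊥ ≈ (+0.000000, +0.000000); max(|x|,|y|,|x±y|/√2) = 0.000000 ≤ 0.8 ⇒ ∈ W
candidate 6: n = (0, 1, 1, 1) → π⊥ ≈ (+0.000000, +0.414214); max(|x|,|y|,|x±y|/√2) = 0.414214 ≤ 0.8 ⇒ ∈ W
candidate 7: n = (0, 2, 2, -1) → π⊥ ≈ (-2.121320, -1.292893); max(|x|,|y|,|x±y|/√2) = 2.414214 > 0.8 ⇒ ∉ W

5, 6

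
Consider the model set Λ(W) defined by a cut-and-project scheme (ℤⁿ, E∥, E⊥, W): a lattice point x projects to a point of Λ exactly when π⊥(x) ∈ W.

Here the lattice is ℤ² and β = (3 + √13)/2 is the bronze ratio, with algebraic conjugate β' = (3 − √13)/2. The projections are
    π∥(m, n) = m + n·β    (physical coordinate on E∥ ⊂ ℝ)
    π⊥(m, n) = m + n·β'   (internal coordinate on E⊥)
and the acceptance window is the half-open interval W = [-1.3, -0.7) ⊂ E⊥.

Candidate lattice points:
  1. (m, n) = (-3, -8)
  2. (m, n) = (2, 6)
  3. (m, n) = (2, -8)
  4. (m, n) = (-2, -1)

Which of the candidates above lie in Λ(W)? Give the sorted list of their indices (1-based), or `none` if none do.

Compute β' = (3−√13)/2 = -0.3028, so π⊥(m,n) = m -0.3028·n.
[1] lift (-3,-8): star map gives -0.5778; window check -1.3 ≤ -0.5778 < -0.7 is false → out
[2] lift (2,6): star map gives 0.1833; window check -1.3 ≤ 0.1833 < -0.7 is false → out
[3] lift (2,-8): star map gives 4.4222; window check -1.3 ≤ 4.4222 < -0.7 is false → out
[4] lift (-2,-1): star map gives -1.6972; window check -1.3 ≤ -1.6972 < -0.7 is false → out

none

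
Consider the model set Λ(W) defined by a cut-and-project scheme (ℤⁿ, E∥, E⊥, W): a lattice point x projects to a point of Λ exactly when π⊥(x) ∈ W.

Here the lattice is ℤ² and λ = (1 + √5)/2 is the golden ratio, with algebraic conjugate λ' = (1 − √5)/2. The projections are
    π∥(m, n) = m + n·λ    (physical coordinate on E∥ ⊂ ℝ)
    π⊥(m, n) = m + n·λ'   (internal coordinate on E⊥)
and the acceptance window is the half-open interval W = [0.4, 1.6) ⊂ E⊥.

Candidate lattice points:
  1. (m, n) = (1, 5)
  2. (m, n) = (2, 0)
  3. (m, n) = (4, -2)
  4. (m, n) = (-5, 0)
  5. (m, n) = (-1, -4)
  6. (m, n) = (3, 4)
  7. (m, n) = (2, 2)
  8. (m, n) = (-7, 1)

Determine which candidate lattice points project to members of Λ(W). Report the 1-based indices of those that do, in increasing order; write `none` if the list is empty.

5, 6, 7

Numerically λ ≈ 1.6180 and λ' = −1/λ ≈ -0.6180.
#1 (1,5): internal coord 1 + (5)·λ' = -2.0902; -2.0902 ∉ [0.4, 1.6) → out
#2 (2,0): internal coord 2 + (0)·λ' = +2.0000; +2.0000 ∉ [0.4, 1.6) → out
#3 (4,-2): internal coord 4 + (-2)·λ' = +5.2361; +5.2361 ∉ [0.4, 1.6) → out
#4 (-5,0): internal coord -5 + (0)·λ' = -5.0000; -5.0000 ∉ [0.4, 1.6) → out
#5 (-1,-4): internal coord -1 + (-4)·λ' = +1.4721; +1.4721 ∈ [0.4, 1.6) → IN Λ
#6 (3,4): internal coord 3 + (4)·λ' = +0.5279; +0.5279 ∈ [0.4, 1.6) → IN Λ
#7 (2,2): internal coord 2 + (2)·λ' = +0.7639; +0.7639 ∈ [0.4, 1.6) → IN Λ
#8 (-7,1): internal coord -7 + (1)·λ' = -7.6180; -7.6180 ∉ [0.4, 1.6) → out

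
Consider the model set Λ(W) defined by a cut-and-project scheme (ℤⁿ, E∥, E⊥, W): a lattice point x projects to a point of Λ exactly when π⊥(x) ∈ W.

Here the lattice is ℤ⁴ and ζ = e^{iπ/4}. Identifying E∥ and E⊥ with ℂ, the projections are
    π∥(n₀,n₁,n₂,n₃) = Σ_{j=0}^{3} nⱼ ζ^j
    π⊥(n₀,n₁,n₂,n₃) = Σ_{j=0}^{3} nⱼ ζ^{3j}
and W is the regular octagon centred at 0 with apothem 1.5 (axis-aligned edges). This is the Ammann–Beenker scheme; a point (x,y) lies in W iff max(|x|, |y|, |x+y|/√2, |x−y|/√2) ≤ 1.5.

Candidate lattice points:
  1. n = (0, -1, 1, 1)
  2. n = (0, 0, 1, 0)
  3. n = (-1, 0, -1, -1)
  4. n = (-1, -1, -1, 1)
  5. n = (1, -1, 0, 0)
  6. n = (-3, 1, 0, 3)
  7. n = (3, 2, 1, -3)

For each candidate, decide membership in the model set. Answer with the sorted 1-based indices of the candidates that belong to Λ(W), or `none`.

2, 4

π⊥(n) = n₀ + n₁ζ³ + n₂ζ⁶ + n₃ζ⁹ where ζ = e^{iπ/4}.
#1 (0, -1, 1, 1): internal (1.414214, -1.000000); octagon support 1.707107 vs apothem 1.5 → ∉ W
#2 (0, 0, 1, 0): internal (0.000000, -1.000000); octagon support 1.000000 vs apothem 1.5 → ∈ W
#3 (-1, 0, -1, -1): internal (-1.707107, 0.292893); octagon support 1.707107 vs apothem 1.5 → ∉ W
#4 (-1, -1, -1, 1): internal (0.414214, 1.000000); octagon support 1.000000 vs apothem 1.5 → ∈ W
#5 (1, -1, 0, 0): internal (1.707107, -0.707107); octagon support 1.707107 vs apothem 1.5 → ∉ W
#6 (-3, 1, 0, 3): internal (-1.585786, 2.828427); octagon support 3.121320 vs apothem 1.5 → ∉ W
#7 (3, 2, 1, -3): internal (-0.535534, -1.707107); octagon support 1.707107 vs apothem 1.5 → ∉ W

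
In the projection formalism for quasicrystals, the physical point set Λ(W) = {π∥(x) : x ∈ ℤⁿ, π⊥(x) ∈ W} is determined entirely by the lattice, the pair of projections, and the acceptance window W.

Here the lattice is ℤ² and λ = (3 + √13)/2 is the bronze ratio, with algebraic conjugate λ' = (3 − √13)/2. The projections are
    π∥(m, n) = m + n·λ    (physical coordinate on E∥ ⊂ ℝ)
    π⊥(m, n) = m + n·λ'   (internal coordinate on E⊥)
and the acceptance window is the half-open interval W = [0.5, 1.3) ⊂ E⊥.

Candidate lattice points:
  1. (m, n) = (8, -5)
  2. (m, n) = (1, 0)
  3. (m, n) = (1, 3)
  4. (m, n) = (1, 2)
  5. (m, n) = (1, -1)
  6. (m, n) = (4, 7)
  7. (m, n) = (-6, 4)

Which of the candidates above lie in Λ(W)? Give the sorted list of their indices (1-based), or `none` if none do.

2

λ' = (3−√13)/2 ≈ -0.302776.
#1 (8,-5): internal coord 8 + (-5)·λ' = +9.513878; +9.513878 ∉ [0.5, 1.3) → out
#2 (1,0): internal coord 1 + (0)·λ' = +1.000000; +1.000000 ∈ [0.5, 1.3) → IN Λ
#3 (1,3): internal coord 1 + (3)·λ' = +0.091673; +0.091673 ∉ [0.5, 1.3) → out
#4 (1,2): internal coord 1 + (2)·λ' = +0.394449; +0.394449 ∉ [0.5, 1.3) → out
#5 (1,-1): internal coord 1 + (-1)·λ' = +1.302776; +1.302776 ∉ [0.5, 1.3) → out
#6 (4,7): internal coord 4 + (7)·λ' = +1.880571; +1.880571 ∉ [0.5, 1.3) → out
#7 (-6,4): internal coord -6 + (4)·λ' = -7.211103; -7.211103 ∉ [0.5, 1.3) → out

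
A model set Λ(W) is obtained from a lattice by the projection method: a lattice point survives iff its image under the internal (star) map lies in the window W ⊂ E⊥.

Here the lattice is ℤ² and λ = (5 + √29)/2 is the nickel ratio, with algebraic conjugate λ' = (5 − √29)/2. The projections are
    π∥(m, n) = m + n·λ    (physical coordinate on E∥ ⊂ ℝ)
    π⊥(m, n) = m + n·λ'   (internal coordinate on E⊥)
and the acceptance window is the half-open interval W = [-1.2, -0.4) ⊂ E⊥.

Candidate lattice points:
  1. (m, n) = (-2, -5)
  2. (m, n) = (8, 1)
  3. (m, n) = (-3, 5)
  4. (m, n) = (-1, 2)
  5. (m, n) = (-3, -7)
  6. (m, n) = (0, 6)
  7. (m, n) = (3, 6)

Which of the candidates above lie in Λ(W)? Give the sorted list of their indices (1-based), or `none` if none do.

1, 6

Compute λ' = (5−√29)/2 = -0.19258, so π⊥(m,n) = m -0.19258·n.
[1] lift (-2,-5): star map gives -1.03709; window check -1.2 ≤ -1.03709 < -0.4 is true → IN Λ
[2] lift (8,1): star map gives 7.80742; window check -1.2 ≤ 7.80742 < -0.4 is false → out
[3] lift (-3,5): star map gives -3.96291; window check -1.2 ≤ -3.96291 < -0.4 is false → out
[4] lift (-1,2): star map gives -1.38516; window check -1.2 ≤ -1.38516 < -0.4 is false → out
[5] lift (-3,-7): star map gives -1.65192; window check -1.2 ≤ -1.65192 < -0.4 is false → out
[6] lift (0,6): star map gives -1.15549; window check -1.2 ≤ -1.15549 < -0.4 is true → IN Λ
[7] lift (3,6): star map gives 1.84451; window check -1.2 ≤ 1.84451 < -0.4 is false → out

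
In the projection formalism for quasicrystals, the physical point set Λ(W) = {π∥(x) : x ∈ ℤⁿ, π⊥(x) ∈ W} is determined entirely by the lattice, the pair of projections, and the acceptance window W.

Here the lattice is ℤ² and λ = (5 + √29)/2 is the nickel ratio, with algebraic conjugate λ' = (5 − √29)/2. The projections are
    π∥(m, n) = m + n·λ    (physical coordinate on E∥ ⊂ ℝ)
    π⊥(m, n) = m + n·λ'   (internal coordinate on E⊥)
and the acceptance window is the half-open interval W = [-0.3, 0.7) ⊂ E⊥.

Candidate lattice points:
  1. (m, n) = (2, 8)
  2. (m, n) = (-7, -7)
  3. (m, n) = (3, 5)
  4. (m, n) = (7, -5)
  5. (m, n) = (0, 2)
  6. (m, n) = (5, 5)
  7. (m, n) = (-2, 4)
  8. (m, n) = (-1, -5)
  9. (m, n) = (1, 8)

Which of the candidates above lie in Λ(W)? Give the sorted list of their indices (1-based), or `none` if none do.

λ' = (5−√29)/2 ≈ -0.19258.
#1 (2,8): internal coord 2 + (8)·λ' = +0.45934; +0.45934 ∈ [-0.3, 0.7) → IN Λ
#2 (-7,-7): internal coord -7 + (-7)·λ' = -5.65192; -5.65192 ∉ [-0.3, 0.7) → out
#3 (3,5): internal coord 3 + (5)·λ' = +2.03709; +2.03709 ∉ [-0.3, 0.7) → out
#4 (7,-5): internal coord 7 + (-5)·λ' = +7.96291; +7.96291 ∉ [-0.3, 0.7) → out
#5 (0,2): internal coord 0 + (2)·λ' = -0.38516; -0.38516 ∉ [-0.3, 0.7) → out
#6 (5,5): internal coord 5 + (5)·λ' = +4.03709; +4.03709 ∉ [-0.3, 0.7) → out
#7 (-2,4): internal coord -2 + (4)·λ' = -2.77033; -2.77033 ∉ [-0.3, 0.7) → out
#8 (-1,-5): internal coord -1 + (-5)·λ' = -0.03709; -0.03709 ∈ [-0.3, 0.7) → IN Λ
#9 (1,8): internal coord 1 + (8)·λ' = -0.54066; -0.54066 ∉ [-0.3, 0.7) → out

1, 8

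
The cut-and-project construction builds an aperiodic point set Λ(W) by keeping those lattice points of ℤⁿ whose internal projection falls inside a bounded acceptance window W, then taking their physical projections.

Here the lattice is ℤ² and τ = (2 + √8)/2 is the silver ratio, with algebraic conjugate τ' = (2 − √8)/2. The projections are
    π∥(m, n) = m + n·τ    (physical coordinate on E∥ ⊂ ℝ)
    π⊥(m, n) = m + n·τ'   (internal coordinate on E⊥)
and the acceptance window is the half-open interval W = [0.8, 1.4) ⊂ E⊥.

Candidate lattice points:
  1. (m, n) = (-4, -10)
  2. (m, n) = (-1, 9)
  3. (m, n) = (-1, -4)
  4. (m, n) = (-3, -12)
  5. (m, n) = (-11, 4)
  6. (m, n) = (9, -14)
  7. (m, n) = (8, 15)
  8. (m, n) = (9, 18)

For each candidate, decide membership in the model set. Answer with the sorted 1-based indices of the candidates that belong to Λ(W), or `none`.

none

Numerically τ ≈ 2.414214 and τ' = −1/τ ≈ -0.414214.
candidate 1: (m,n)=(-4,-10) → π∥ = -4-10·τ ≈ -28.142136, π⊥ = -4-10·τ' ≈ 0.142136 ∉ [0.8, 1.4) ⇒ out
candidate 2: (m,n)=(-1,9) → π∥ = -1+9·τ ≈ 20.727922, π⊥ = -1+9·τ' ≈ -4.727922 ∉ [0.8, 1.4) ⇒ out
candidate 3: (m,n)=(-1,-4) → π∥ = -1-4·τ ≈ -10.656854, π⊥ = -1-4·τ' ≈ 0.656854 ∉ [0.8, 1.4) ⇒ out
candidate 4: (m,n)=(-3,-12) → π∥ = -3-12·τ ≈ -31.970563, π⊥ = -3-12·τ' ≈ 1.970563 ∉ [0.8, 1.4) ⇒ out
candidate 5: (m,n)=(-11,4) → π∥ = -11+4·τ ≈ -1.343146, π⊥ = -11+4·τ' ≈ -12.656854 ∉ [0.8, 1.4) ⇒ out
candidate 6: (m,n)=(9,-14) → π∥ = 9-14·τ ≈ -24.798990, π⊥ = 9-14·τ' ≈ 14.798990 ∉ [0.8, 1.4) ⇒ out
candidate 7: (m,n)=(8,15) → π∥ = 8+15·τ ≈ 44.213203, π⊥ = 8+15·τ' ≈ 1.786797 ∉ [0.8, 1.4) ⇒ out
candidate 8: (m,n)=(9,18) → π∥ = 9+18·τ ≈ 52.455844, π⊥ = 9+18·τ' ≈ 1.544156 ∉ [0.8, 1.4) ⇒ out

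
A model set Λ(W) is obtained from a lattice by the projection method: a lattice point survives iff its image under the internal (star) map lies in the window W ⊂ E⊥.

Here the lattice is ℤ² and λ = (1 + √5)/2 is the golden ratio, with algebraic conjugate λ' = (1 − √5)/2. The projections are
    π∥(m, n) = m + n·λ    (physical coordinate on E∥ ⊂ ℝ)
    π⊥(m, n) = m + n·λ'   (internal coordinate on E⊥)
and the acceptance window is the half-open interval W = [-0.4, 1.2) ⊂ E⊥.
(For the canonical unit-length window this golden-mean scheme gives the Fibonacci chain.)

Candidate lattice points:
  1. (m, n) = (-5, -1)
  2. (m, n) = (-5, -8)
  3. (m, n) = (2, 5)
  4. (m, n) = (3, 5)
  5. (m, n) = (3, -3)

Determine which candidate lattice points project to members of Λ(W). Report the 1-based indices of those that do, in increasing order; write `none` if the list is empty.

2, 4

λ' = (1−√5)/2 ≈ -0.618034.
candidate 1: (m,n)=(-5,-1) → π∥ = -5-1·λ ≈ -6.618034, π⊥ = -5-1·λ' ≈ -4.381966 ∉ [-0.4, 1.2) ⇒ out
candidate 2: (m,n)=(-5,-8) → π∥ = -5-8·λ ≈ -17.944272, π⊥ = -5-8·λ' ≈ -0.055728 ∈ [-0.4, 1.2) ⇒ IN Λ
candidate 3: (m,n)=(2,5) → π∥ = 2+5·λ ≈ 10.090170, π⊥ = 2+5·λ' ≈ -1.090170 ∉ [-0.4, 1.2) ⇒ out
candidate 4: (m,n)=(3,5) → π∥ = 3+5·λ ≈ 11.090170, π⊥ = 3+5·λ' ≈ -0.090170 ∈ [-0.4, 1.2) ⇒ IN Λ
candidate 5: (m,n)=(3,-3) → π∥ = 3-3·λ ≈ -1.854102, π⊥ = 3-3·λ' ≈ 4.854102 ∉ [-0.4, 1.2) ⇒ out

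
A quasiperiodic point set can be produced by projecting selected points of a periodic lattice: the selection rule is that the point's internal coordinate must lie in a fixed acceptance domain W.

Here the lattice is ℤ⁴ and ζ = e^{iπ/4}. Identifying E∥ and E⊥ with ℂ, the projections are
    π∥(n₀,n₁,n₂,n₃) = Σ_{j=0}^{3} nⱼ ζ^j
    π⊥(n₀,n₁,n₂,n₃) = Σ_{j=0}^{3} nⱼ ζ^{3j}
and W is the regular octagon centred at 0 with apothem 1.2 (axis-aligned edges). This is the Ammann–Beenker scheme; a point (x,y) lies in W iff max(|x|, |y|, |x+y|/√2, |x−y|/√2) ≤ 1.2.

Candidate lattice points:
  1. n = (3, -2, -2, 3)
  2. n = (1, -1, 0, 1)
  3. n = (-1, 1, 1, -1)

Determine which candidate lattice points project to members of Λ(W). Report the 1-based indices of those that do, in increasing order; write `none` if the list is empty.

π⊥(n) = n₀ + n₁ζ³ + n₂ζ⁶ + n₃ζ⁹ where ζ = e^{iπ/4}.
candidate 1: n = (3, -2, -2, 3) → π⊥ ≈ (+6.53553, +2.70711); max(|x|,|y|,|x±y|/√2) = 6.53553 > 1.2 ⇒ ∉ W
candidate 2: n = (1, -1, 0, 1) → π⊥ ≈ (+2.41421, +0.00000); max(|x|,|y|,|x±y|/√2) = 2.41421 > 1.2 ⇒ ∉ W
candidate 3: n = (-1, 1, 1, -1) → π⊥ ≈ (-2.41421, -1.00000); max(|x|,|y|,|x±y|/√2) = 2.41421 > 1.2 ⇒ ∉ W

none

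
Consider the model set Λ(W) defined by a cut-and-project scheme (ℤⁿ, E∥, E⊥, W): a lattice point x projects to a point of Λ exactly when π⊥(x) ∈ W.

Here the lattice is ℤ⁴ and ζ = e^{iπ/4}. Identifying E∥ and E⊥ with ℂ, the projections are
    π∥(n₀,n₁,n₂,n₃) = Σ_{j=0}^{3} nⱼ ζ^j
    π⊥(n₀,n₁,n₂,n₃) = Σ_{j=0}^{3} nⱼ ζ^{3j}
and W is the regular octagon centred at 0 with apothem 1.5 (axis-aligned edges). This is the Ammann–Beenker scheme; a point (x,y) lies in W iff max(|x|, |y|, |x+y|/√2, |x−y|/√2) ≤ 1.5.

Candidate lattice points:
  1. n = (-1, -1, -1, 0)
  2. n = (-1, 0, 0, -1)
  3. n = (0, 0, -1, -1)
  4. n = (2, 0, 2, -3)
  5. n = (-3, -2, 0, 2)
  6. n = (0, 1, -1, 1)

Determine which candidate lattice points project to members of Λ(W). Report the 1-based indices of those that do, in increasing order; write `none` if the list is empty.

Internal map: ζ^{3j} for j=0..3 gives (1,0), (−√2/2,√2/2), (0,−1), (√2/2,√2/2).
candidate 1: n = (-1, -1, -1, 0) → π⊥ ≈ (-0.29289, +0.29289); max(|x|,|y|,|x±y|/√2) = 0.41421 ≤ 1.5 ⇒ ∈ W
candidate 2: n = (-1, 0, 0, -1) → π⊥ ≈ (-1.70711, -0.70711); max(|x|,|y|,|x±y|/√2) = 1.70711 > 1.5 ⇒ ∉ W
candidate 3: n = (0, 0, -1, -1) → π⊥ ≈ (-0.70711, +0.29289); max(|x|,|y|,|x±y|/√2) = 0.70711 ≤ 1.5 ⇒ ∈ W
candidate 4: n = (2, 0, 2, -3) → π⊥ ≈ (-0.12132, -4.12132); max(|x|,|y|,|x±y|/√2) = 4.12132 > 1.5 ⇒ ∉ W
candidate 5: n = (-3, -2, 0, 2) → π⊥ ≈ (-0.17157, +0.00000); max(|x|,|y|,|x±y|/√2) = 0.17157 ≤ 1.5 ⇒ ∈ W
candidate 6: n = (0, 1, -1, 1) → π⊥ ≈ (+0.00000, +2.41421); max(|x|,|y|,|x±y|/√2) = 2.41421 > 1.5 ⇒ ∉ W

1, 3, 5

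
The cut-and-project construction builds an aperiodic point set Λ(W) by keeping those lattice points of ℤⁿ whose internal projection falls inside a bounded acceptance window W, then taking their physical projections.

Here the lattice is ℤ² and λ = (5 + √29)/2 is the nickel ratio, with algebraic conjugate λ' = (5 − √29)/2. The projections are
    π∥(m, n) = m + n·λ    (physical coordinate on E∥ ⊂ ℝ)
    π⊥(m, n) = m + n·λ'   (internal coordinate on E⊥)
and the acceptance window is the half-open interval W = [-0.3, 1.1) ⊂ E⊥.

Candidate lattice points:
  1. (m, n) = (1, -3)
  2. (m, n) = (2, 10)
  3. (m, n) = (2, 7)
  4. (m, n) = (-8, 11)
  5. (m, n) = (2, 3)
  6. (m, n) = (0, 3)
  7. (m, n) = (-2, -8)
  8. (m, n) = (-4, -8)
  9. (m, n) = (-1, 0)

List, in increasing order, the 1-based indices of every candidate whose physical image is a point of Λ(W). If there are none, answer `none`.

2, 3

Numerically λ ≈ 5.19258 and λ' = −1/λ ≈ -0.19258.
[1] lift (1,-3): star map gives 1.57775; window check -0.3 ≤ 1.57775 < 1.1 is false → out
[2] lift (2,10): star map gives 0.07418; window check -0.3 ≤ 0.07418 < 1.1 is true → IN Λ
[3] lift (2,7): star map gives 0.65192; window check -0.3 ≤ 0.65192 < 1.1 is true → IN Λ
[4] lift (-8,11): star map gives -10.11841; window check -0.3 ≤ -10.11841 < 1.1 is false → out
[5] lift (2,3): star map gives 1.42225; window check -0.3 ≤ 1.42225 < 1.1 is false → out
[6] lift (0,3): star map gives -0.57775; window check -0.3 ≤ -0.57775 < 1.1 is false → out
[7] lift (-2,-8): star map gives -0.45934; window check -0.3 ≤ -0.45934 < 1.1 is false → out
[8] lift (-4,-8): star map gives -2.45934; window check -0.3 ≤ -2.45934 < 1.1 is false → out
[9] lift (-1,0): star map gives -1.00000; window check -0.3 ≤ -1.00000 < 1.1 is false → out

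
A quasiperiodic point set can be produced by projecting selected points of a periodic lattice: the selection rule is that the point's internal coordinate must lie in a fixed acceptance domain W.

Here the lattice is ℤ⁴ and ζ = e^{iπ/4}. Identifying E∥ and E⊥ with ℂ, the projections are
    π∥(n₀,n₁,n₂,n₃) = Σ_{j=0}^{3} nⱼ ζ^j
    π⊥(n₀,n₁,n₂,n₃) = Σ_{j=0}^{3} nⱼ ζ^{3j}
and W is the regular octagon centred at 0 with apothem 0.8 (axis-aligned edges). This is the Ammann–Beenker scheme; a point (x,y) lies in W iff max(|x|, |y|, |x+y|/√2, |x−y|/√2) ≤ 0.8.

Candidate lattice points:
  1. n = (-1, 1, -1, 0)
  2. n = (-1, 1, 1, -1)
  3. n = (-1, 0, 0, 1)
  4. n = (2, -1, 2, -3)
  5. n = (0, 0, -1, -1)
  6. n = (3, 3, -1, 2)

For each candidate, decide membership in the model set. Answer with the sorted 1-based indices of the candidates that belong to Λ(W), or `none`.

3, 5

π⊥(n) = n₀ + n₁ζ³ + n₂ζ⁶ + n₃ζ⁹ where ζ = e^{iπ/4}.
candidate 1: n = (-1, 1, -1, 0) → π⊥ ≈ (-1.7071, +1.7071); max(|x|,|y|,|x±y|/√2) = 2.4142 > 0.8 ⇒ ∉ W
candidate 2: n = (-1, 1, 1, -1) → π⊥ ≈ (-2.4142, -1.0000); max(|x|,|y|,|x±y|/√2) = 2.4142 > 0.8 ⇒ ∉ W
candidate 3: n = (-1, 0, 0, 1) → π⊥ ≈ (-0.2929, +0.7071); max(|x|,|y|,|x±y|/√2) = 0.7071 ≤ 0.8 ⇒ ∈ W
candidate 4: n = (2, -1, 2, -3) → π⊥ ≈ (+0.5858, -4.8284); max(|x|,|y|,|x±y|/√2) = 4.8284 > 0.8 ⇒ ∉ W
candidate 5: n = (0, 0, -1, -1) → π⊥ ≈ (-0.7071, +0.2929); max(|x|,|y|,|x±y|/√2) = 0.7071 ≤ 0.8 ⇒ ∈ W
candidate 6: n = (3, 3, -1, 2) → π⊥ ≈ (+2.2929, +4.5355); max(|x|,|y|,|x±y|/√2) = 4.8284 > 0.8 ⇒ ∉ W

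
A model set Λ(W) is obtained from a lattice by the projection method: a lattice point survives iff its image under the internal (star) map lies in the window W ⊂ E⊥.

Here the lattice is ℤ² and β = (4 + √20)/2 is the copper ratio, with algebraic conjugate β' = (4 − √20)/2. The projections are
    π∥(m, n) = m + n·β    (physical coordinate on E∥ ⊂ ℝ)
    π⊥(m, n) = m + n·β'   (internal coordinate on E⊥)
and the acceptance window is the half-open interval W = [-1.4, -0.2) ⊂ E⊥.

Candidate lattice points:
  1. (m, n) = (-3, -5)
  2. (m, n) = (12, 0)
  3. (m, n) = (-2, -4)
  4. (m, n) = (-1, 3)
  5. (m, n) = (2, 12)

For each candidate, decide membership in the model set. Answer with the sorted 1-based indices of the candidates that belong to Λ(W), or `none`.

3, 5

Numerically β ≈ 4.2361 and β' = −1/β ≈ -0.2361.
candidate 1: (m,n)=(-3,-5) → π∥ = -3-5·β ≈ -24.1803, π⊥ = -3-5·β' ≈ -1.8197 ∉ [-1.4, -0.2) ⇒ out
candidate 2: (m,n)=(12,0) → π∥ = 12+0·β ≈ 12.0000, π⊥ = 12+0·β' ≈ 12.0000 ∉ [-1.4, -0.2) ⇒ out
candidate 3: (m,n)=(-2,-4) → π∥ = -2-4·β ≈ -18.9443, π⊥ = -2-4·β' ≈ -1.0557 ∈ [-1.4, -0.2) ⇒ IN Λ
candidate 4: (m,n)=(-1,3) → π∥ = -1+3·β ≈ 11.7082, π⊥ = -1+3·β' ≈ -1.7082 ∉ [-1.4, -0.2) ⇒ out
candidate 5: (m,n)=(2,12) → π∥ = 2+12·β ≈ 52.8328, π⊥ = 2+12·β' ≈ -0.8328 ∈ [-1.4, -0.2) ⇒ IN Λ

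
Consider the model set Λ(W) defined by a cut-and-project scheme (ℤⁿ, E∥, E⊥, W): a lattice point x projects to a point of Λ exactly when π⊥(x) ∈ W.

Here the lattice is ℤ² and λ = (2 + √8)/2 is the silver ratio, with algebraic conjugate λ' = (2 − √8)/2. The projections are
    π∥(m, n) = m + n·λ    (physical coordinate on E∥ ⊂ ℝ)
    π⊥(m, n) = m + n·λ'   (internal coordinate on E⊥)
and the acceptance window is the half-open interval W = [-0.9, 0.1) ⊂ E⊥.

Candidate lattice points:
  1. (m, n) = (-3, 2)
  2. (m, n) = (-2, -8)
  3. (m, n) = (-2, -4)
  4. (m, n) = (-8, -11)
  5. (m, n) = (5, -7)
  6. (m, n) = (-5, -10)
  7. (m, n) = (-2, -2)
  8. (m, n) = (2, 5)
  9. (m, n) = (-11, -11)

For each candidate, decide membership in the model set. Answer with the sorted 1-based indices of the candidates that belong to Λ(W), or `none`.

3, 6, 8

λ' = (2−√8)/2 ≈ -0.4142.
[1] lift (-3,2): star map gives -3.8284; window check -0.9 ≤ -3.8284 < 0.1 is false → out
[2] lift (-2,-8): star map gives 1.3137; window check -0.9 ≤ 1.3137 < 0.1 is false → out
[3] lift (-2,-4): star map gives -0.3431; window check -0.9 ≤ -0.3431 < 0.1 is true → IN Λ
[4] lift (-8,-11): star map gives -3.4437; window check -0.9 ≤ -3.4437 < 0.1 is false → out
[5] lift (5,-7): star map gives 7.8995; window check -0.9 ≤ 7.8995 < 0.1 is false → out
[6] lift (-5,-10): star map gives -0.8579; window check -0.9 ≤ -0.8579 < 0.1 is true → IN Λ
[7] lift (-2,-2): star map gives -1.1716; window check -0.9 ≤ -1.1716 < 0.1 is false → out
[8] lift (2,5): star map gives -0.0711; window check -0.9 ≤ -0.0711 < 0.1 is true → IN Λ
[9] lift (-11,-11): star map gives -6.4437; window check -0.9 ≤ -6.4437 < 0.1 is false → out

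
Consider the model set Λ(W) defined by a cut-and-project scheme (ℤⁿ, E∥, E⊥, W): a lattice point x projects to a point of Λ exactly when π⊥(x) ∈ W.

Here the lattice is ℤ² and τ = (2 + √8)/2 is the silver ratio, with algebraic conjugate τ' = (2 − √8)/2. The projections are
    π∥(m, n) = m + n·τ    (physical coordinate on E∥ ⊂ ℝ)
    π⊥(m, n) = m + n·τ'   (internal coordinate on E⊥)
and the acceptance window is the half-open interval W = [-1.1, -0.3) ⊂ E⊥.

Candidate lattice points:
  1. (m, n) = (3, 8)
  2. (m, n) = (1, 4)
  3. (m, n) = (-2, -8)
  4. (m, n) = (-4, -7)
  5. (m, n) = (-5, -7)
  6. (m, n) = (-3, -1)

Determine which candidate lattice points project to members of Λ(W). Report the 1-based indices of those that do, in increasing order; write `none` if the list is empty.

1, 2

Compute τ' = (2−√8)/2 = -0.414214, so π⊥(m,n) = m -0.414214·n.
candidate 1: (m,n)=(3,8) → π∥ = 3+8·τ ≈ 22.313708, π⊥ = 3+8·τ' ≈ -0.313708 ∈ [-1.1, -0.3) ⇒ IN Λ
candidate 2: (m,n)=(1,4) → π∥ = 1+4·τ ≈ 10.656854, π⊥ = 1+4·τ' ≈ -0.656854 ∈ [-1.1, -0.3) ⇒ IN Λ
candidate 3: (m,n)=(-2,-8) → π∥ = -2-8·τ ≈ -21.313708, π⊥ = -2-8·τ' ≈ 1.313708 ∉ [-1.1, -0.3) ⇒ out
candidate 4: (m,n)=(-4,-7) → π∥ = -4-7·τ ≈ -20.899495, π⊥ = -4-7·τ' ≈ -1.100505 ∉ [-1.1, -0.3) ⇒ out
candidate 5: (m,n)=(-5,-7) → π∥ = -5-7·τ ≈ -21.899495, π⊥ = -5-7·τ' ≈ -2.100505 ∉ [-1.1, -0.3) ⇒ out
candidate 6: (m,n)=(-3,-1) → π∥ = -3-1·τ ≈ -5.414214, π⊥ = -3-1·τ' ≈ -2.585786 ∉ [-1.1, -0.3) ⇒ out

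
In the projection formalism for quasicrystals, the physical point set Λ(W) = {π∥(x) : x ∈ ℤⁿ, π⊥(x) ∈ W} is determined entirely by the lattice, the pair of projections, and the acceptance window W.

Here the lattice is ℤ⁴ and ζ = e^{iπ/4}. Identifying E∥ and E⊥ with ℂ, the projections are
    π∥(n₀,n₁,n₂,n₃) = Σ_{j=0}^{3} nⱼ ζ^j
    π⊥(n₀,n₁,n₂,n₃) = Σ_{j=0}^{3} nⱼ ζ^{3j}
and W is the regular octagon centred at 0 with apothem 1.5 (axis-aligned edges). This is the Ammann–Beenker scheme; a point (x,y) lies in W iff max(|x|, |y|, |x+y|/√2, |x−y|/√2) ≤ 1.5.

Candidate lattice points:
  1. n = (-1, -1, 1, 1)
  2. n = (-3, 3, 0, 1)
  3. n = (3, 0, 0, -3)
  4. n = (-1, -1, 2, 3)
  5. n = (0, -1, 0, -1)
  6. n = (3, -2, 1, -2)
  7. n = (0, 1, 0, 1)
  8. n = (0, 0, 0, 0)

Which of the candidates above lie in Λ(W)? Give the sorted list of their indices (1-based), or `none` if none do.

1, 5, 7, 8

With ζ = e^{iπ/4} the internal vectors are ζ^0,ζ^3,ζ^6,ζ^9.
candidate 1: n = (-1, -1, 1, 1) → π⊥ ≈ (+0.41421, -1.00000); max(|x|,|y|,|x±y|/√2) = 1.00000 ≤ 1.5 ⇒ ∈ W
candidate 2: n = (-3, 3, 0, 1) → π⊥ ≈ (-4.41421, +2.82843); max(|x|,|y|,|x±y|/√2) = 5.12132 > 1.5 ⇒ ∉ W
candidate 3: n = (3, 0, 0, -3) → π⊥ ≈ (+0.87868, -2.12132); max(|x|,|y|,|x±y|/√2) = 2.12132 > 1.5 ⇒ ∉ W
candidate 4: n = (-1, -1, 2, 3) → π⊥ ≈ (+1.82843, -0.58579); max(|x|,|y|,|x±y|/√2) = 1.82843 > 1.5 ⇒ ∉ W
candidate 5: n = (0, -1, 0, -1) → π⊥ ≈ (+0.00000, -1.41421); max(|x|,|y|,|x±y|/√2) = 1.41421 ≤ 1.5 ⇒ ∈ W
candidate 6: n = (3, -2, 1, -2) → π⊥ ≈ (+3.00000, -3.82843); max(|x|,|y|,|x±y|/√2) = 4.82843 > 1.5 ⇒ ∉ W
candidate 7: n = (0, 1, 0, 1) → π⊥ ≈ (+0.00000, +1.41421); max(|x|,|y|,|x±y|/√2) = 1.41421 ≤ 1.5 ⇒ ∈ W
candidate 8: n = (0, 0, 0, 0) → π⊥ ≈ (+0.00000, +0.00000); max(|x|,|y|,|x±y|/√2) = 0.00000 ≤ 1.5 ⇒ ∈ W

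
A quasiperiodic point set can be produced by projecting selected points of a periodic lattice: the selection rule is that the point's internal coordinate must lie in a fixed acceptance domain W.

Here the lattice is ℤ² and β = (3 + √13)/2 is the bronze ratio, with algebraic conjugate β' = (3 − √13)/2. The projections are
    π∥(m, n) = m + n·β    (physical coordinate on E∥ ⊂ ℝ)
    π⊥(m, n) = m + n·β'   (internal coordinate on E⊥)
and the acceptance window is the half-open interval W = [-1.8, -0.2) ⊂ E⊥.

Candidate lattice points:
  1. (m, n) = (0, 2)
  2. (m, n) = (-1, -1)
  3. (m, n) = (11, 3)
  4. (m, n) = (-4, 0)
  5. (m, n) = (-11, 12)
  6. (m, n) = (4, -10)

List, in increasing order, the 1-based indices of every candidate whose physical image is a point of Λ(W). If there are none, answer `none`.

Numerically β ≈ 3.3028 and β' = −1/β ≈ -0.3028.
candidate 1: (m,n)=(0,2) → π∥ = 0+2·β ≈ 6.6056, π⊥ = 0+2·β' ≈ -0.6056 ∈ [-1.8, -0.2) ⇒ IN Λ
candidate 2: (m,n)=(-1,-1) → π∥ = -1-1·β ≈ -4.3028, π⊥ = -1-1·β' ≈ -0.6972 ∈ [-1.8, -0.2) ⇒ IN Λ
candidate 3: (m,n)=(11,3) → π∥ = 11+3·β ≈ 20.9083, π⊥ = 11+3·β' ≈ 10.0917 ∉ [-1.8, -0.2) ⇒ out
candidate 4: (m,n)=(-4,0) → π∥ = -4+0·β ≈ -4.0000, π⊥ = -4+0·β' ≈ -4.0000 ∉ [-1.8, -0.2) ⇒ out
candidate 5: (m,n)=(-11,12) → π∥ = -11+12·β ≈ 28.6333, π⊥ = -11+12·β' ≈ -14.6333 ∉ [-1.8, -0.2) ⇒ out
candidate 6: (m,n)=(4,-10) → π∥ = 4-10·β ≈ -29.0278, π⊥ = 4-10·β' ≈ 7.0278 ∉ [-1.8, -0.2) ⇒ out

1, 2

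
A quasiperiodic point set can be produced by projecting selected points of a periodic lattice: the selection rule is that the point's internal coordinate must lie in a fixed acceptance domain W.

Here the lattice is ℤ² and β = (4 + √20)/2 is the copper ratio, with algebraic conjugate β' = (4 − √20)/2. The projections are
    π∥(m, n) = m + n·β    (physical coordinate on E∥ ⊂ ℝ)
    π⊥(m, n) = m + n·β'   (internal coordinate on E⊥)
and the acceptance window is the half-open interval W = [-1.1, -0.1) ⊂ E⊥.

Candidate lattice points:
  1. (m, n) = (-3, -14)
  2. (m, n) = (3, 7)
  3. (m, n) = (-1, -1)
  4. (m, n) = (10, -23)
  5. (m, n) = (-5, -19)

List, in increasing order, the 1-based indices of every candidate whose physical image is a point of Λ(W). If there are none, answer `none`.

Compute β' = (4−√20)/2 = -0.236068, so π⊥(m,n) = m -0.236068·n.
candidate 1: (m,n)=(-3,-14) → π∥ = -3-14·β ≈ -62.304952, π⊥ = -3-14·β' ≈ 0.304952 ∉ [-1.1, -0.1) ⇒ out
candidate 2: (m,n)=(3,7) → π∥ = 3+7·β ≈ 32.652476, π⊥ = 3+7·β' ≈ 1.347524 ∉ [-1.1, -0.1) ⇒ out
candidate 3: (m,n)=(-1,-1) → π∥ = -1-1·β ≈ -5.236068, π⊥ = -1-1·β' ≈ -0.763932 ∈ [-1.1, -0.1) ⇒ IN Λ
candidate 4: (m,n)=(10,-23) → π∥ = 10-23·β ≈ -87.429563, π⊥ = 10-23·β' ≈ 15.429563 ∉ [-1.1, -0.1) ⇒ out
candidate 5: (m,n)=(-5,-19) → π∥ = -5-19·β ≈ -85.485292, π⊥ = -5-19·β' ≈ -0.514708 ∈ [-1.1, -0.1) ⇒ IN Λ

3, 5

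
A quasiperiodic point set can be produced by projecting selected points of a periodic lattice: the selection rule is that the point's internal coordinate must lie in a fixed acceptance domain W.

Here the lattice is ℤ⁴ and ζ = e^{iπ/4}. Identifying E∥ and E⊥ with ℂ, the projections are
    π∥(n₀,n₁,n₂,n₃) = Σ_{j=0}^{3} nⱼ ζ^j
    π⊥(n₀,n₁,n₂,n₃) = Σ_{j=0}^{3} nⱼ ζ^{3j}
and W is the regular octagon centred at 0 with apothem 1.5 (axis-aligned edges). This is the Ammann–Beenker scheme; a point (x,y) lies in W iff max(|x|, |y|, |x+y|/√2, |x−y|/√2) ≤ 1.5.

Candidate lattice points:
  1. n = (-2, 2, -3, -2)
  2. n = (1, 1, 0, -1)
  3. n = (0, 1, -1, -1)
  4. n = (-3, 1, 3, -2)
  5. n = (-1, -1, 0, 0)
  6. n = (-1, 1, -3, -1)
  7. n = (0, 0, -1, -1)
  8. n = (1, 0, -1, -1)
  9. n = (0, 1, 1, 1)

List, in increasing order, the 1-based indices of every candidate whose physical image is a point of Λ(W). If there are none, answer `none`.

π⊥(n) = n₀ + n₁ζ³ + n₂ζ⁶ + n₃ζ⁹ where ζ = e^{iπ/4}.
#1 (-2, 2, -3, -2): internal (-4.828427, 3.000000); octagon support 5.535534 vs apothem 1.5 → ∉ W
#2 (1, 1, 0, -1): internal (-0.414214, 0.000000); octagon support 0.414214 vs apothem 1.5 → ∈ W
#3 (0, 1, -1, -1): internal (-1.414214, 1.000000); octagon support 1.707107 vs apothem 1.5 → ∉ W
#4 (-3, 1, 3, -2): internal (-5.121320, -3.707107); octagon support 6.242641 vs apothem 1.5 → ∉ W
#5 (-1, -1, 0, 0): internal (-0.292893, -0.707107); octagon support 0.707107 vs apothem 1.5 → ∈ W
#6 (-1, 1, -3, -1): internal (-2.414214, 3.000000); octagon support 3.828427 vs apothem 1.5 → ∉ W
#7 (0, 0, -1, -1): internal (-0.707107, 0.292893); octagon support 0.707107 vs apothem 1.5 → ∈ W
#8 (1, 0, -1, -1): internal (0.292893, 0.292893); octagon support 0.414214 vs apothem 1.5 → ∈ W
#9 (0, 1, 1, 1): internal (0.000000, 0.414214); octagon support 0.414214 vs apothem 1.5 → ∈ W

2, 5, 7, 8, 9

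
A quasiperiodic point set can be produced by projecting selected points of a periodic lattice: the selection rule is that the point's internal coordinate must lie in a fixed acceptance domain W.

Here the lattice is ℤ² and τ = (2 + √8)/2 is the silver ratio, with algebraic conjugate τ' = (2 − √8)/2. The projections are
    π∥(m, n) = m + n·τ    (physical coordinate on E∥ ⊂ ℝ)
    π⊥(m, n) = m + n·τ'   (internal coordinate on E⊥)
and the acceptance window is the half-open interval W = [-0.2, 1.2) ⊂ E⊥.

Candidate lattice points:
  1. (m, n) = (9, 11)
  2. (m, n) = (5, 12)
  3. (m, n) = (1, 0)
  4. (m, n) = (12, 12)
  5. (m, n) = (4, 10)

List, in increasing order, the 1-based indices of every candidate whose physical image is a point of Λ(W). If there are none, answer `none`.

2, 3, 5

τ' = (2−√8)/2 ≈ -0.4142.
candidate 1: (m,n)=(9,11) → π∥ = 9+11·τ ≈ 35.5563, π⊥ = 9+11·τ' ≈ 4.4437 ∉ [-0.2, 1.2) ⇒ out
candidate 2: (m,n)=(5,12) → π∥ = 5+12·τ ≈ 33.9706, π⊥ = 5+12·τ' ≈ 0.0294 ∈ [-0.2, 1.2) ⇒ IN Λ
candidate 3: (m,n)=(1,0) → π∥ = 1+0·τ ≈ 1.0000, π⊥ = 1+0·τ' ≈ 1.0000 ∈ [-0.2, 1.2) ⇒ IN Λ
candidate 4: (m,n)=(12,12) → π∥ = 12+12·τ ≈ 40.9706, π⊥ = 12+12·τ' ≈ 7.0294 ∉ [-0.2, 1.2) ⇒ out
candidate 5: (m,n)=(4,10) → π∥ = 4+10·τ ≈ 28.1421, π⊥ = 4+10·τ' ≈ -0.1421 ∈ [-0.2, 1.2) ⇒ IN Λ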